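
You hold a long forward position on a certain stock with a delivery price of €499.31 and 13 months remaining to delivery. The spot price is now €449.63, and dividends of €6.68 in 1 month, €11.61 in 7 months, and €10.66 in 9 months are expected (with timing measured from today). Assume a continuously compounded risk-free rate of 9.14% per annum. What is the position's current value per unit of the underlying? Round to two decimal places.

PV(remaining dividends) I = 6.68·e^(−0.0914·1/12) + 11.61·e^(−0.0914·7/12) + 10.66·e^(−0.0914·9/12) = 27.5903
Current forward F = (S − I)·e^(rT) = (449.63 − 27.5903)·e^(0.0914·13/12) = 422.0397 × 1.104085 = 465.9677
Value (long) = (F − K)·e^(−rT) = (465.9677 − 499.31) × 0.905728 = -30.1991
Value = -€30.20

-€30.20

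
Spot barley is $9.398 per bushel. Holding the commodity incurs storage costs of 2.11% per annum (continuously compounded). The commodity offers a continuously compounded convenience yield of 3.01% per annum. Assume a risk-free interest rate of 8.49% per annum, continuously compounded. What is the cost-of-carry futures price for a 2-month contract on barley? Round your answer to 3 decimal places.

Net carry = r + u − y = 0.0849 + 0.0211 − 0.0301 = 0.0759
F = S·e^((r+u−y)T) = 9.398 · e^(0.0759 × 2/12) = 9.398 · e^0.012650
= 9.398 × 1.012730 = $9.518 per bushel

$9.518 per bushel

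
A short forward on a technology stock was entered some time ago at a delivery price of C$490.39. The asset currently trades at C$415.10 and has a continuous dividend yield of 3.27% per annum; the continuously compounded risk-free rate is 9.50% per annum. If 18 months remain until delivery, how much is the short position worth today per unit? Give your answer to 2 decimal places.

Current fair forward for the remaining 18 months: F = S·e^((r − q)·T), (r − q) = 0.0950 − 0.0327 = 0.0623
F = 415.10 · e^(0.0623 × 18/12) = 415.10 × 1.097956 = 455.7615
Value of long forward = (F − K)·e^(−rT) = (455.7615 − 490.39) · e^(−0.0950·18/12)
= -34.6285 × 0.867188 = -30.03
Short position value = −(long value) = C$30.03

C$30.03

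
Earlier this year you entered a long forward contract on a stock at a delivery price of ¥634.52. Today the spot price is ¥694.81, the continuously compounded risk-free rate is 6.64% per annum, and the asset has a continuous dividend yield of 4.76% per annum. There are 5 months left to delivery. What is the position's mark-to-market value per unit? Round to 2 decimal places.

Current fair forward for the remaining 5 months: F = S·e^((r − q)·T), (r − q) = 0.0664 − 0.0476 = 0.0188
F = 694.81 · e^(0.0188 × 5/12) = 694.81 × 1.007864 = 700.2740
Value of long forward = (F − K)·e^(−rT) = (700.2740 − 634.52) · e^(−0.0664·5/12)
= 65.7540 × 0.972713 = 63.96

¥63.96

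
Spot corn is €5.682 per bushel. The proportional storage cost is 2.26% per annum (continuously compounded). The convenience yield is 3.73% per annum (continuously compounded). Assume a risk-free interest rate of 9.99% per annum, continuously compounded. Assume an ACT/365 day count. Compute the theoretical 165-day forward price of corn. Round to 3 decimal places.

€5.905 per bushel

Net carry = r + u − y = 0.0999 + 0.0226 − 0.0373 = 0.0852
F = S·e^((r+u−y)T) = 5.682 · e^(0.0852 × 165/365) = 5.682 · e^0.038515
= 5.682 × 1.039266 = €5.905 per bushel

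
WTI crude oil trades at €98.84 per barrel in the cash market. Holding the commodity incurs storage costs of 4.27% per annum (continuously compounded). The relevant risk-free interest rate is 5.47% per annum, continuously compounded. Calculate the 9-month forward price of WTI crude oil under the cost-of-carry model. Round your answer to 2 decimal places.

Net carry = r + u − y = 0.0547 + 0.0427 − 0.0000 = 0.0974
F = S·e^((r+u−y)T) = 98.84 · e^(0.0974 × 9/12) = 98.84 · e^0.073050
= 98.84 × 1.075784 = €106.33 per barrel

€106.33 per barrel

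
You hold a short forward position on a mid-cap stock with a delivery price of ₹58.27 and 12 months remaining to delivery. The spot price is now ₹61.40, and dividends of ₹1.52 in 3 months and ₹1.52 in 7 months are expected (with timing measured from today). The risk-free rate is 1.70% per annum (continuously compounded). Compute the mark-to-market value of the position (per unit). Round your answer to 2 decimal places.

PV(remaining dividends) I = 1.52·e^(−0.0170·3/12) + 1.52·e^(−0.0170·7/12) = 3.0186
Current forward F = (S − I)·e^(rT) = (61.40 − 3.0186)·e^(0.0170·12/12) = 58.3814 × 1.017145 = 59.3823
Value (long) = (F − K)·e^(−rT) = (59.3823 − 58.27) × 0.983144 = 1.0936
Short position value = −(long value) = -₹1.09

-₹1.09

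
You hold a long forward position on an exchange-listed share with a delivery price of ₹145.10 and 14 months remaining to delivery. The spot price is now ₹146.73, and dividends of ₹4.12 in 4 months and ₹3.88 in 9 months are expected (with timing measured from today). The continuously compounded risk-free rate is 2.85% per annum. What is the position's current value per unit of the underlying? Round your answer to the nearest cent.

PV(remaining dividends) I = 4.12·e^(−0.0285·4/12) + 3.88·e^(−0.0285·9/12) = 7.8790
Current forward F = (S − I)·e^(rT) = (146.73 − 7.8790)·e^(0.0285·14/12) = 138.8510 × 1.033809 = 143.5454
Value (long) = (F − K)·e^(−rT) = (143.5454 − 145.10) × 0.967297 = -1.5038
Value = -₹1.50

-₹1.50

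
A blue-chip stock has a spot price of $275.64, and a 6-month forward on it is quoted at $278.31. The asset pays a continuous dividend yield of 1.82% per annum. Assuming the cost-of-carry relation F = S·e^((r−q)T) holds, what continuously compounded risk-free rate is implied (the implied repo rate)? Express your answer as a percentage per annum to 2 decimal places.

3.75%

From F = S·e^((r−q)T): (r − q) = ln(F/S)/T
ln(278.31/275.64) = ln(1.009687) = 0.009640
(r − q) = 0.009640 / (6/12) = 0.019280
r = ln(F/S)/T + q = 0.019280 + 0.0182 = 0.037480
r = 3.75%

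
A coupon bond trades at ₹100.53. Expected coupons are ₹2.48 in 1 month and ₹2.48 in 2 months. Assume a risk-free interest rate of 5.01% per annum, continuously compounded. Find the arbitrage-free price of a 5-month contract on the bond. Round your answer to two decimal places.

PV(coupons) I = 2.48·e^(−0.0501·1/12) + 2.48·e^(−0.0501·2/12)
I = 2.4697 + 2.4594 = 4.9291
F = (S − I)·e^(rT) = (100.53 − 4.9291) · e^(0.0501·5/12)
= 95.6009 · e^0.020875 = 95.6009 × 1.021094 = ₹97.62

₹97.62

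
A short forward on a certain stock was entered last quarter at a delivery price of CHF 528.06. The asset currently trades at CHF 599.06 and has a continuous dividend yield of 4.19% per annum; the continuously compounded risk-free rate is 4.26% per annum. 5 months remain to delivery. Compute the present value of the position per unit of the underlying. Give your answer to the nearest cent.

Current fair forward for the remaining 5 months: F = S·e^((r − q)·T), (r − q) = 0.0426 − 0.0419 = 0.0007
F = 599.06 · e^(0.0007 × 5/12) = 599.06 × 1.000292 = 599.2349
Value of long forward = (F − K)·e^(−rT) = (599.2349 − 528.06) · e^(−0.0426·5/12)
= 71.1749 × 0.982407 = 69.92
Short position value = −(long value) = -CHF 69.92

-CHF 69.92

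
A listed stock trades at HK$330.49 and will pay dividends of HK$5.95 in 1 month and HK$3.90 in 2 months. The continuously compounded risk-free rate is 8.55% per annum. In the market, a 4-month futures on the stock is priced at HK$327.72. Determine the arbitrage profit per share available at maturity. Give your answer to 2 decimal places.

HK$2.29 per share

PV(dividends) I = 5.95·e^(−0.0855·1/12) + 3.90·e^(−0.0855·2/12) = 9.7526
Fair futures F* = (S − I)·e^(rT) = (330.49 − 9.7526)·e^0.028500 = 320.7374 × 1.028910 = 330.0099
Market HK$327.72 < fair 330.0099: forward underpriced → reverse cash-and-carry (short the stock, invest proceeds at r, pay the dividends, go long the forward).
Profit at T = |F_mkt − F*| = |327.72 − 330.0099| = HK$2.29 per share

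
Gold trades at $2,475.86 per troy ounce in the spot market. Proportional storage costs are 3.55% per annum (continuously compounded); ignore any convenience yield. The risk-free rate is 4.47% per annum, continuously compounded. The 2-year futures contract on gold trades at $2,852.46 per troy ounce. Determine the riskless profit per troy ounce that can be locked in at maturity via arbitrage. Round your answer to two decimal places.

Fair futures: F* = S·e^(carry·T), with carry = (r + u) = 0.0447 + 0.0355 = 0.0802
F* = 2475.86 · e^(0.0802 × 2) = 2475.86 · e^0.16040000 = 2475.86 × 1.17398037 = $2906.6110
Market $2852.46 < fair $2906.6110: forward underpriced → reverse cash-and-carry (short spot, go long the forward).
At maturity, profit = |F_mkt − F*| = |2852.46 − 2906.6110| = $54.15 per troy ounce

$54.15 per troy ounce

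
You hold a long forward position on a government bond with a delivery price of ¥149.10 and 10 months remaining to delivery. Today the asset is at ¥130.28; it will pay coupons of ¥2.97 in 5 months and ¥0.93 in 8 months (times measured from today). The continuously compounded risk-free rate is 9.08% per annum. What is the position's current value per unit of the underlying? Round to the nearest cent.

PV(remaining coupons) I = 2.97·e^(−0.0908·5/12) + 0.93·e^(−0.0908·8/12) = 3.7351
Current forward F = (S − I)·e^(rT) = (130.28 − 3.7351)·e^(0.0908·10/12) = 126.5449 × 1.078603 = 136.4917
Value (long) = (F − K)·e^(−rT) = (136.4917 − 149.10) × 0.927125 = -11.6895
Value = -¥11.69

-¥11.69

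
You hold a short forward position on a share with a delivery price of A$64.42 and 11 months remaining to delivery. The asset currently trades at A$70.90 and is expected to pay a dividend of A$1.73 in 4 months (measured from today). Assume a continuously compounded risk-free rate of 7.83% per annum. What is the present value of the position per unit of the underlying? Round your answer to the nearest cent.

PV(remaining dividends) I = 1.73·e^(−0.0783·4/12) = 1.6854
Current forward F = (S − I)·e^(rT) = (70.90 − 1.6854)·e^(0.0783·11/12) = 69.2146 × 1.074414 = 74.3651
Value (long) = (F − K)·e^(−rT) = (74.3651 − 64.42) × 0.930740 = 9.2563
Short position value = −(long value) = -A$9.26

-A$9.26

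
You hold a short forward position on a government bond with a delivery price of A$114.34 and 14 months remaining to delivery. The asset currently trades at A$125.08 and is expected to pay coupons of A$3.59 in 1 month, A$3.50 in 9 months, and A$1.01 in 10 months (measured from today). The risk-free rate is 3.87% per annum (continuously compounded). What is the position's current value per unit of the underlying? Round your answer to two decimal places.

-A$7.83

PV(remaining coupons) I = 3.59·e^(−0.0387·1/12) + 3.50·e^(−0.0387·9/12) + 1.01·e^(−0.0387·10/12) = 7.9563
Current forward F = (S − I)·e^(rT) = (125.08 − 7.9563)·e^(0.0387·14/12) = 117.1237 × 1.046185 = 122.5331
Value (long) = (F − K)·e^(−rT) = (122.5331 − 114.34) × 0.955854 = 7.8314
Short position value = −(long value) = -A$7.83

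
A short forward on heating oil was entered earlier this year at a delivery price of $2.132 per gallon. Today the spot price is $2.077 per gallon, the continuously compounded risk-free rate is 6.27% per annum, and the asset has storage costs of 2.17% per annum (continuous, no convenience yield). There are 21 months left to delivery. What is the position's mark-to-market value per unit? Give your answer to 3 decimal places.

-$0.247 per gallon

Current fair forward for the remaining 21 months: F = S·e^((r + u)·T), (r + u) = 0.0627 + 0.0217 = 0.0844
F = 2.077 · e^(0.0844 × 21/12) = 2.077 × 1.159165 = 2.4076
Value of long forward = (F − K)·e^(−rT) = (2.4076 − 2.132) · e^(−0.0627·21/12)
= 0.2756 × 0.896081 = 0.247
Short position value = −(long value) = -$0.247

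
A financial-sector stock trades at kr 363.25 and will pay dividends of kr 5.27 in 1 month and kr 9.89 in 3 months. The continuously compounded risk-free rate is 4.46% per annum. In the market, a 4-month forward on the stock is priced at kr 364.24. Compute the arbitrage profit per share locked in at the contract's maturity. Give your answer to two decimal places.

kr 10.81 per share

PV(dividends) I = 5.27·e^(−0.0446·1/12) + 9.89·e^(−0.0446·3/12) = 15.0308
Fair forward F* = (S − I)·e^(rT) = (363.25 − 15.0308)·e^0.014867 = 348.2192 × 1.014978 = 353.4348
Market kr 364.24 > fair 353.4348: forward overpriced → cash-and-carry (borrow at r, buy the stock and collect the dividends, short the forward).
Profit at T = |F_mkt − F*| = |364.24 − 353.4348| = kr 10.81 per share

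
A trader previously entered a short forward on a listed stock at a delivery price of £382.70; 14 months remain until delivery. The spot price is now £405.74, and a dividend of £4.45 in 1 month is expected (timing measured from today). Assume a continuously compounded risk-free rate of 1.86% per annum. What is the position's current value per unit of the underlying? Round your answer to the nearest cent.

-£26.81

PV(remaining dividends) I = 4.45·e^(−0.0186·1/12) = 4.4431
Current forward F = (S − I)·e^(rT) = (405.74 − 4.4431)·e^(0.0186·14/12) = 401.2969 × 1.021937 = 410.1002
Value (long) = (F − K)·e^(−rT) = (410.1002 − 382.70) × 0.978534 = 26.8120
Short position value = −(long value) = -£26.81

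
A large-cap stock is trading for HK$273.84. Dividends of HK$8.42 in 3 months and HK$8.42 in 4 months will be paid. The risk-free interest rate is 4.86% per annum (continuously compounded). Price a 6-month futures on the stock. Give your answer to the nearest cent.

PV(dividends) I = 8.42·e^(−0.0486·3/12) + 8.42·e^(−0.0486·4/12)
I = 8.3183 + 8.2847 = 16.6030
F = (S − I)·e^(rT) = (273.84 − 16.6030) · e^(0.0486·6/12)
= 257.2370 · e^0.024300 = 257.2370 × 1.024598 = HK$263.56

HK$263.56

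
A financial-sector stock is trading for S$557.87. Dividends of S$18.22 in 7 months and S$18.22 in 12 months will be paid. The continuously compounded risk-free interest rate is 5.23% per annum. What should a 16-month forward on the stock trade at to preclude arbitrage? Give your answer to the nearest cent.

PV(dividends) I = 18.22·e^(−0.0523·7/12) + 18.22·e^(−0.0523·12/12)
I = 17.6725 + 17.2916 = 34.9641
F = (S − I)·e^(rT) = (557.87 − 34.9641) · e^(0.0523·16/12)
= 522.9059 · e^0.069733 = 522.9059 × 1.072222 = S$560.67

S$560.67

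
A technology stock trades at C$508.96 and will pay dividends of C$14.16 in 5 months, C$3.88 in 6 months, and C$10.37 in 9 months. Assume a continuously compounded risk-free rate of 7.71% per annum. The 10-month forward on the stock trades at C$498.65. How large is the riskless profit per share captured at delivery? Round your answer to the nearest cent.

PV(dividends) I = 14.16·e^(−0.0771·5/12) + 3.88·e^(−0.0771·6/12) + 10.37·e^(−0.0771·9/12) = 27.2330
Fair forward F* = (S − I)·e^(rT) = (508.96 − 27.2330)·e^0.064250 = 481.7270 × 1.066359 = 513.6939
Market C$498.65 < fair 513.6939: forward underpriced → reverse cash-and-carry (short the stock, invest proceeds at r, pay the dividends, go long the forward).
Profit at T = |F_mkt − F*| = |498.65 − 513.6939| = C$15.04 per share

C$15.04 per share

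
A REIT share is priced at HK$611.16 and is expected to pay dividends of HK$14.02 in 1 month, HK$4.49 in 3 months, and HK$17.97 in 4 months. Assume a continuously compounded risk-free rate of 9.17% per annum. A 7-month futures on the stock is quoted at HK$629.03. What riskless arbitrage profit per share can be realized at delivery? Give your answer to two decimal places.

HK$21.98 per share

PV(dividends) I = 14.02·e^(−0.0917·1/12) + 4.49·e^(−0.0917·3/12) + 17.97·e^(−0.0917·4/12) = 35.7305
Fair futures F* = (S − I)·e^(rT) = (611.16 − 35.7305)·e^0.053492 = 575.4295 × 1.054949 = 607.0488
Market HK$629.03 > fair 607.0488: forward overpriced → cash-and-carry (borrow at r, buy the stock and collect the dividends, short the forward).
Profit at T = |F_mkt − F*| = |629.03 − 607.0488| = HK$21.98 per share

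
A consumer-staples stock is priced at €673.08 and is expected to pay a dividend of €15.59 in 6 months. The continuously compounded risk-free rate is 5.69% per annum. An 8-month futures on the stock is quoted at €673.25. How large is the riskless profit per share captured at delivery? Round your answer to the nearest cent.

PV(dividends) I = 15.59·e^(−0.0569·6/12) = 15.1527
Fair futures F* = (S − I)·e^(rT) = (673.08 − 15.1527)·e^0.037933 = 657.9273 × 1.038662 = 683.3641
Market €673.25 < fair 683.3641: forward underpriced → reverse cash-and-carry (short the stock, invest proceeds at r, pay the dividends, go long the forward).
Profit at T = |F_mkt − F*| = |673.25 − 683.3641| = €10.11 per share

€10.11 per share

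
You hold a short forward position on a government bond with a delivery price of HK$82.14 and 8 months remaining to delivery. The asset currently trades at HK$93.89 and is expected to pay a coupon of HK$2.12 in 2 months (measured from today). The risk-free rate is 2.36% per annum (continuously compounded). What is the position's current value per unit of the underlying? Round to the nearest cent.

-HK$10.92

PV(remaining coupons) I = 2.12·e^(−0.0236·2/12) = 2.1117
Current forward F = (S − I)·e^(rT) = (93.89 − 2.1117)·e^(0.0236·8/12) = 91.7783 × 1.015858 = 93.2337
Value (long) = (F − K)·e^(−rT) = (93.2337 − 82.14) × 0.984390 = 10.9205
Short position value = −(long value) = -HK$10.92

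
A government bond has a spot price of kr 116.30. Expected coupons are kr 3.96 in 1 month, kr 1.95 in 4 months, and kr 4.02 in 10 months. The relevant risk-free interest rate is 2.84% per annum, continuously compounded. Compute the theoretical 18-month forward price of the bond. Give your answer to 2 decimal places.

kr 111.13

PV(coupons) I = 3.96·e^(−0.0284·1/12) + 1.95·e^(−0.0284·4/12) + 4.02·e^(−0.0284·10/12)
I = 3.9506 + 1.9316 + 3.9260 = 9.8082
F = (S − I)·e^(rT) = (116.30 − 9.8082) · e^(0.0284·18/12)
= 106.4918 · e^0.042600 = 106.4918 × 1.043520 = kr 111.13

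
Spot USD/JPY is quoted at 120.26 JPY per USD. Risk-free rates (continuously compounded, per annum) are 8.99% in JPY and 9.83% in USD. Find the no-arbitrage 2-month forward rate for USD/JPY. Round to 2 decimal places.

F = S·e^((r_JPY − r_USD)T) = 120.26 · e^((0.0899 − 0.0983) × 2/12)
= 120.26 · e^-0.001400 = 120.26 × 0.998601
F = 120.09 JPY per USD

120.09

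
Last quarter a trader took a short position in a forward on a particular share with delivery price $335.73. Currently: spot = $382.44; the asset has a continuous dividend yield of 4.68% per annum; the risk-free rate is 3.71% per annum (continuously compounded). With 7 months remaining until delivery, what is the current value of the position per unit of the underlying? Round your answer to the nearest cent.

-$43.60

Current fair forward for the remaining 7 months: F = S·e^((r − q)·T), (r − q) = 0.0371 − 0.0468 = -0.0097
F = 382.44 · e^(-0.0097 × 7/12) = 382.44 × 0.994358 = 380.2823
Value of long forward = (F − K)·e^(−rT) = (380.2823 − 335.73) · e^(−0.0371·7/12)
= 44.5523 × 0.978591 = 43.60
Short position value = −(long value) = -$43.60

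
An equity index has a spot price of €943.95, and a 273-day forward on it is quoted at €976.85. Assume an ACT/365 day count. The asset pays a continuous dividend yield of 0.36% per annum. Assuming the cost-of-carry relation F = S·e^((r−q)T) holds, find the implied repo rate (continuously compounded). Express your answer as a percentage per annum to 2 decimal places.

From F = S·e^((r−q)T): (r − q) = ln(F/S)/T
ln(976.85/943.95) = ln(1.034854) = 0.034260
(r − q) = 0.034260 / (273/365) = 0.045805
r = ln(F/S)/T + q = 0.045805 + 0.0036 = 0.049405
r = 4.94%

4.94%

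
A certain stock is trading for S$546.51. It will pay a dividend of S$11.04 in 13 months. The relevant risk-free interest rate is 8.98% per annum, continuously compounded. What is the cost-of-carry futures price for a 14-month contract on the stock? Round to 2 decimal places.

PV(dividends) I = 11.04·e^(−0.0898·13/12)
I = 10.0166
F = (S − I)·e^(rT) = (546.51 − 10.0166) · e^(0.0898·14/12)
= 536.4934 · e^0.104767 = 536.4934 × 1.110452 = S$595.75

S$595.75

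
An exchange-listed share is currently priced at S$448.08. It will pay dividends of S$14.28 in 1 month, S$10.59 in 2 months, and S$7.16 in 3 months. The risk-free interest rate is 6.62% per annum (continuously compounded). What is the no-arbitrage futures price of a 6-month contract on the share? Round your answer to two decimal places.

PV(dividends) I = 14.28·e^(−0.0662·1/12) + 10.59·e^(−0.0662·2/12) + 7.16·e^(−0.0662·3/12)
I = 14.2014 + 10.4738 + 7.0425 = 31.7177
F = (S − I)·e^(rT) = (448.08 − 31.7177) · e^(0.0662·6/12)
= 416.3623 · e^0.033100 = 416.3623 × 1.033654 = S$430.37

S$430.37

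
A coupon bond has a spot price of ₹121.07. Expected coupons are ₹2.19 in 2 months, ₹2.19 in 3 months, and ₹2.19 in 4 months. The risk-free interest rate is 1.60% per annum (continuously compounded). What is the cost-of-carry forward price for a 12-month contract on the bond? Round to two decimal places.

₹116.37

PV(coupons) I = 2.19·e^(−0.0160·2/12) + 2.19·e^(−0.0160·3/12) + 2.19·e^(−0.0160·4/12)
I = 2.1842 + 2.1813 + 2.1784 = 6.5439
F = (S − I)·e^(rT) = (121.07 − 6.5439) · e^(0.0160·12/12)
= 114.5261 · e^0.016000 = 114.5261 × 1.016129 = ₹116.37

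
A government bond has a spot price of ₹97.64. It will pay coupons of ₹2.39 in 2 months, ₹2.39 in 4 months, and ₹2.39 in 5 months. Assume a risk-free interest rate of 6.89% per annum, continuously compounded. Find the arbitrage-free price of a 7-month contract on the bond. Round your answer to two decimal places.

PV(coupons) I = 2.39·e^(−0.0689·2/12) + 2.39·e^(−0.0689·4/12) + 2.39·e^(−0.0689·5/12)
I = 2.3627 + 2.3357 + 2.3224 = 7.0208
F = (S − I)·e^(rT) = (97.64 − 7.0208) · e^(0.0689·7/12)
= 90.6192 · e^0.040192 = 90.6192 × 1.041011 = ₹94.34

₹94.34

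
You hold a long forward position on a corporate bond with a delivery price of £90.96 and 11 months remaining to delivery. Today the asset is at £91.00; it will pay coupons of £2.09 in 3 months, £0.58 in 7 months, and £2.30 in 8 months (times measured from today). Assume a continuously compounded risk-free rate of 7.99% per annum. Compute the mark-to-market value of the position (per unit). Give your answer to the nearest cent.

PV(remaining coupons) I = 2.09·e^(−0.0799·3/12) + 0.58·e^(−0.0799·7/12) + 2.30·e^(−0.0799·8/12) = 4.7829
Current forward F = (S − I)·e^(rT) = (91.00 − 4.7829)·e^(0.0799·11/12) = 86.2171 × 1.075991 = 92.7688
Value (long) = (F − K)·e^(−rT) = (92.7688 − 90.96) × 0.929376 = 1.6811
Value = £1.68

£1.68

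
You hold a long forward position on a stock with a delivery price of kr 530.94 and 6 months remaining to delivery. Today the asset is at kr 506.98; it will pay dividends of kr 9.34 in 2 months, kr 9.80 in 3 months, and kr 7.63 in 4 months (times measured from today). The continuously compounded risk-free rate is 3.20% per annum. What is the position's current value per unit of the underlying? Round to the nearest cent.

PV(remaining dividends) I = 9.34·e^(−0.0320·2/12) + 9.80·e^(−0.0320·3/12) + 7.63·e^(−0.0320·4/12) = 26.5613
Current forward F = (S − I)·e^(rT) = (506.98 − 26.5613)·e^(0.0320·6/12) = 480.4187 × 1.016129 = 488.1674
Value (long) = (F − K)·e^(−rT) = (488.1674 − 530.94) × 0.984127 = -42.0937
Value = -kr 42.09

-kr 42.09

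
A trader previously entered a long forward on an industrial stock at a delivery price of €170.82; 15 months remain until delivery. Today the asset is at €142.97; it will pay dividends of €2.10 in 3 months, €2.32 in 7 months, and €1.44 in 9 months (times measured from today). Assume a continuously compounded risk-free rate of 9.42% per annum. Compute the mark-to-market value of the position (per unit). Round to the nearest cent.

PV(remaining dividends) I = 2.10·e^(−0.0942·3/12) + 2.32·e^(−0.0942·7/12) + 1.44·e^(−0.0942·9/12) = 5.5889
Current forward F = (S − I)·e^(rT) = (142.97 − 5.5889)·e^(0.0942·15/12) = 137.3811 × 1.124963 = 154.5487
Value (long) = (F − K)·e^(−rT) = (154.5487 − 170.82) × 0.888918 = -14.4639
Value = -€14.46

-€14.46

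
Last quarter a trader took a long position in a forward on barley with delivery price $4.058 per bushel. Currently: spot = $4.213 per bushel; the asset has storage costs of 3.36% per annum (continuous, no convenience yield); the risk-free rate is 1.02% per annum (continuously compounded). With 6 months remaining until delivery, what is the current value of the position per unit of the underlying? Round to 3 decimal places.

$0.247 per bushel

Current fair forward for the remaining 6 months: F = S·e^((r + u)·T), (r + u) = 0.0102 + 0.0336 = 0.0438
F = 4.213 · e^(0.0438 × 6/12) = 4.213 × 1.022142 = 4.3063
Value of long forward = (F − K)·e^(−rT) = (4.3063 − 4.058) · e^(−0.0102·6/12)
= 0.2483 × 0.994913 = 0.247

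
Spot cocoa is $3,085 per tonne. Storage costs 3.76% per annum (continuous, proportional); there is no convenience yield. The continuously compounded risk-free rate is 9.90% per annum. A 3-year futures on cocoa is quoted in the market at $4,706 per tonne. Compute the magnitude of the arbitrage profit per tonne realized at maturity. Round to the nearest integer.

Fair futures: F* = S·e^(carry·T), with carry = (r + u) = 0.0990 + 0.0376 = 0.1366
F* = 3085 · e^(0.1366 × 3) = 3085 · e^0.409800 = 3085 × 1.506516 = $4647.6019
Market $4706 > fair $4647.6019: forward overpriced → cash-and-carry (buy spot, short the forward).
At maturity, profit = |F_mkt − F*| = |4706 − 4647.6019| = $58 per tonne

$58 per tonne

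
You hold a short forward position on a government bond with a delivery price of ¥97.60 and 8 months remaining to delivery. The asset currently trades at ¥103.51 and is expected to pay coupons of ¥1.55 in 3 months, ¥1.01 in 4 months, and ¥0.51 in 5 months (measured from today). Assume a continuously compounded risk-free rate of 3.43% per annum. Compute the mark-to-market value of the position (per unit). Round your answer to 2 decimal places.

PV(remaining coupons) I = 1.55·e^(−0.0343·3/12) + 1.01·e^(−0.0343·4/12) + 0.51·e^(−0.0343·5/12) = 3.0380
Current forward F = (S − I)·e^(rT) = (103.51 − 3.0380)·e^(0.0343·8/12) = 100.4720 × 1.023130 = 102.7959
Value (long) = (F − K)·e^(−rT) = (102.7959 − 97.60) × 0.977393 = 5.0784
Short position value = −(long value) = -¥5.08

-¥5.08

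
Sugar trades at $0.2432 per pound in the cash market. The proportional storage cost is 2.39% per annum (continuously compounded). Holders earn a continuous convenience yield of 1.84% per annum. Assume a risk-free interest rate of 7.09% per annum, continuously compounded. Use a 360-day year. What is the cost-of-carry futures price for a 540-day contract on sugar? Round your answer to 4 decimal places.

Net carry = r + u − y = 0.0709 + 0.0239 − 0.0184 = 0.0764
F = S·e^((r+u−y)T) = 0.2432 · e^(0.0764 × 540/360) = 0.2432 · e^0.114600
= 0.2432 × 1.121425 = $0.2727 per pound

$0.2727 per pound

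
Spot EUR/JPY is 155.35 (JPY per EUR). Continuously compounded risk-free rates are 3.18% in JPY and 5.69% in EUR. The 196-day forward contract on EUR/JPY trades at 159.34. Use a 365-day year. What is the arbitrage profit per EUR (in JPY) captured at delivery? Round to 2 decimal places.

Fair forward: F* = S·e^(carry·T), with carry = (r_JPY − r_EUR) = 0.0318 − 0.0569 = -0.0251
F* = 155.35 · e^(-0.0251 × 196/365) = 155.35 · e^-0.013478 = 155.35 × 0.986612 = 153.2702
Market 159.34 > fair 153.2702: forward overpriced → cash-and-carry (buy spot, short the forward).
At maturity, profit = |F_mkt − F*| = |159.34 − 153.2702| = 6.07 per EUR (in JPY)

6.07 per EUR (in JPY)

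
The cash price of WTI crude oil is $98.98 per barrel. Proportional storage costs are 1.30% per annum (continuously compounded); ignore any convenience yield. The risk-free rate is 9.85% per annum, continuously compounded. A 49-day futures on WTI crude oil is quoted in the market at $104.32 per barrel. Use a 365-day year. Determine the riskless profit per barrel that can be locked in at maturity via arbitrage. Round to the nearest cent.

Fair futures: F* = S·e^(carry·T), with carry = (r + u) = 0.0985 + 0.0130 = 0.1115
F* = 98.98 · e^(0.1115 × 49/365) = 98.98 · e^0.014968 = 98.98 × 1.015081 = $100.4727
Market $104.32 > fair $100.4727: forward overpriced → cash-and-carry (buy spot, short the forward).
At maturity, profit = |F_mkt − F*| = |104.32 − 100.4727| = $3.85 per barrel

$3.85 per barrel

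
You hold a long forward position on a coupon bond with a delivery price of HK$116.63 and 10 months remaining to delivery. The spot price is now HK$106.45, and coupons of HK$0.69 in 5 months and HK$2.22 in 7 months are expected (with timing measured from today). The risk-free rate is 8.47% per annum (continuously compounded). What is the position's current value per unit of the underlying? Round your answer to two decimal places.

-HK$5.01

PV(remaining coupons) I = 0.69·e^(−0.0847·5/12) + 2.22·e^(−0.0847·7/12) = 2.7791
Current forward F = (S − I)·e^(rT) = (106.45 − 2.7791)·e^(0.0847·10/12) = 103.6709 × 1.073134 = 111.2528
Value (long) = (F − K)·e^(−rT) = (111.2528 − 116.63) × 0.931850 = -5.0107
Value = -HK$5.01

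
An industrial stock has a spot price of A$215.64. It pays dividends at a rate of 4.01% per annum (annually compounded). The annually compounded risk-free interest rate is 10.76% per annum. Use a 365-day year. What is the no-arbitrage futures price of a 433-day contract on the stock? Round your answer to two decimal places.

F = S · (1+r)^T / (1+q)^T
= 215.64 × 1.128890 / 1.047746 = 215.64 × 1.077446
F = A$232.34

A$232.34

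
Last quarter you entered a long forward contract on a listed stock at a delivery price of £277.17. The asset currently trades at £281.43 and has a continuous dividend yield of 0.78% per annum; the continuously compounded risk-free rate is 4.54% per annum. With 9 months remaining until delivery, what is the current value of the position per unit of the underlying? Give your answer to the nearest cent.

£11.90

Current fair forward for the remaining 9 months: F = S·e^((r − q)·T), (r − q) = 0.0454 − 0.0078 = 0.0376
F = 281.43 · e^(0.0376 × 9/12) = 281.43 × 1.028601 = 289.4792
Value of long forward = (F − K)·e^(−rT) = (289.4792 − 277.17) · e^(−0.0454·9/12)
= 12.3092 × 0.966523 = 11.90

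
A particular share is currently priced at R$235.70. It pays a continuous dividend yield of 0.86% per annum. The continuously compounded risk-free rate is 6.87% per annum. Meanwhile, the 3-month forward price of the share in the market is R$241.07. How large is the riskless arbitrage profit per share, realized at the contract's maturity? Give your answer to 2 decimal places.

R$1.80 per share

Fair forward: F* = S·e^(carry·T), with carry = (r − q) = 0.0687 − 0.0086 = 0.0601
F* = 235.70 · e^(0.0601 × 3/12) = 235.70 · e^0.015025 = 235.70 × 1.015138 = R$239.2680
Market R$241.07 > fair R$239.2680: forward overpriced → cash-and-carry (buy spot, short the forward).
At maturity, profit = |F_mkt − F*| = |241.07 − 239.2680| = R$1.80 per share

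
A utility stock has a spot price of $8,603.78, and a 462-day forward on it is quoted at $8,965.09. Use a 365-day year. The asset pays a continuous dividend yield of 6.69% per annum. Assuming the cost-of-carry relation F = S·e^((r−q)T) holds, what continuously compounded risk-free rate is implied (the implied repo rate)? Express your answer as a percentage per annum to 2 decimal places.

9.94%

From F = S·e^((r−q)T): (r − q) = ln(F/S)/T
ln(8965.09/8603.78) = ln(1.041994) = 0.041136
(r − q) = 0.041136 / (462/365) = 0.032499
r = ln(F/S)/T + q = 0.032499 + 0.0669 = 0.099399
r = 9.94%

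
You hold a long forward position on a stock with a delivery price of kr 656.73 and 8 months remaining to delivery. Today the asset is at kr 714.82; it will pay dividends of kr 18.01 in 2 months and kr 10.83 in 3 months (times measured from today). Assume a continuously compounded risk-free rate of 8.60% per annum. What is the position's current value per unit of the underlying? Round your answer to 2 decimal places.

PV(remaining dividends) I = 18.01·e^(−0.0860·2/12) + 10.83·e^(−0.0860·3/12) = 28.3533
Current forward F = (S − I)·e^(rT) = (714.82 − 28.3533)·e^(0.0860·8/12) = 686.4667 × 1.059009 = 726.9744
Value (long) = (F − K)·e^(−rT) = (726.9744 − 656.73) × 0.944279 = 66.3303
Value = kr 66.33

kr 66.33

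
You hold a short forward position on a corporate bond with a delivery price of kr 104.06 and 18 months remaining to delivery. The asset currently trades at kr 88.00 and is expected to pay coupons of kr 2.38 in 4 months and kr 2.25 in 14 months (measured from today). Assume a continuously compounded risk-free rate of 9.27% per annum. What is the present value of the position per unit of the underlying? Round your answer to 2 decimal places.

PV(remaining coupons) I = 2.38·e^(−0.0927·4/12) + 2.25·e^(−0.0927·14/12) = 4.3269
Current forward F = (S − I)·e^(rT) = (88.00 − 4.3269)·e^(0.0927·18/12) = 83.6731 × 1.149182 = 96.1556
Value (long) = (F − K)·e^(−rT) = (96.1556 − 104.06) × 0.870185 = -6.8783
Short position value = −(long value) = kr 6.88

kr 6.88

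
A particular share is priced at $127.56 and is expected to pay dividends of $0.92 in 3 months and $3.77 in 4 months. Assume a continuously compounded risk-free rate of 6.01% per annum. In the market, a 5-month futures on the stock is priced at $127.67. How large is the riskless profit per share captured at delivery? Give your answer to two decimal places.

PV(dividends) I = 0.92·e^(−0.0601·3/12) + 3.77·e^(−0.0601·4/12) = 4.6015
Fair futures F* = (S − I)·e^(rT) = (127.56 − 4.6015)·e^0.025042 = 122.9585 × 1.025358 = 126.0765
Market $127.67 > fair 126.0765: forward overpriced → cash-and-carry (borrow at r, buy the stock and collect the dividends, short the forward).
Profit at T = |F_mkt − F*| = |127.67 − 126.0765| = $1.59 per share

$1.59 per share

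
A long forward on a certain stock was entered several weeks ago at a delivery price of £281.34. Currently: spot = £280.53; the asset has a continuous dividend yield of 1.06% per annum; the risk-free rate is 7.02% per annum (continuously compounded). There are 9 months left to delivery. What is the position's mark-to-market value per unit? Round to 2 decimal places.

Current fair forward for the remaining 9 months: F = S·e^((r − q)·T), (r − q) = 0.0702 − 0.0106 = 0.0596
F = 280.53 · e^(0.0596 × 9/12) = 280.53 × 1.045714 = 293.3541
Value of long forward = (F − K)·e^(−rT) = (293.3541 − 281.34) · e^(−0.0702·9/12)
= 12.0141 × 0.948712 = 11.40

£11.40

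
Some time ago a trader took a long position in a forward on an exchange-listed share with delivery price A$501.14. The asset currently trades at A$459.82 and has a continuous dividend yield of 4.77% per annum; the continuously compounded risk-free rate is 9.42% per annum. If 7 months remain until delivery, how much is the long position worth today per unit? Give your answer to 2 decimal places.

Current fair forward for the remaining 7 months: F = S·e^((r − q)·T), (r − q) = 0.0942 − 0.0477 = 0.0465
F = 459.82 · e^(0.0465 × 7/12) = 459.82 × 1.027496 = 472.4632
Value of long forward = (F − K)·e^(−rT) = (472.4632 − 501.14) · e^(−0.0942·7/12)
= -28.6768 × 0.946532 = -27.14

-A$27.14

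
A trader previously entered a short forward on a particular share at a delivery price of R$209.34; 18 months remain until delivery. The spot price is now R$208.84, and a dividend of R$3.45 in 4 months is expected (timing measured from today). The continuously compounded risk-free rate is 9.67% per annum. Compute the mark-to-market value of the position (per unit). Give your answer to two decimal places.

-R$24.42

PV(remaining dividends) I = 3.45·e^(−0.0967·4/12) = 3.3406
Current forward F = (S − I)·e^(rT) = (208.84 − 3.3406)·e^(0.0967·18/12) = 205.4994 × 1.156097 = 237.5772
Value (long) = (F − K)·e^(−rT) = (237.5772 − 209.34) × 0.864979 = 24.4246
Short position value = −(long value) = -R$24.42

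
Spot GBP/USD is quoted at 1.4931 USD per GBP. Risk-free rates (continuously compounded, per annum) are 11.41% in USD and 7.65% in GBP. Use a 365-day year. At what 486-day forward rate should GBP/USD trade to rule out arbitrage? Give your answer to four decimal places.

F = S·e^((r_USD − r_GBP)T) = 1.4931 · e^((0.1141 − 0.0765) × 486/365)
= 1.4931 · e^0.050065 = 1.4931 × 1.051339
F = 1.5698 USD per GBP

1.5698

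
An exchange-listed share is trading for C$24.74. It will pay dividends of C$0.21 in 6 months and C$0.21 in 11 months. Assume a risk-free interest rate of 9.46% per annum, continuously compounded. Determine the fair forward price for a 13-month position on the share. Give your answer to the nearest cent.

PV(dividends) I = 0.21·e^(−0.0946·6/12) + 0.21·e^(−0.0946·11/12)
I = 0.2003 + 0.1926 = 0.3929
F = (S − I)·e^(rT) = (24.74 − 0.3929) · e^(0.0946·13/12)
= 24.3471 · e^0.102483 = 24.3471 × 1.107918 = C$26.97

C$26.97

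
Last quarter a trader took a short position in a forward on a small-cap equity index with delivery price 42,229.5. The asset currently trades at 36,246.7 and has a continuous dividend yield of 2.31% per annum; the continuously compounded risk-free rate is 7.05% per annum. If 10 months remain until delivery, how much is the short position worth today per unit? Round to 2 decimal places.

Current fair forward for the remaining 10 months: F = S·e^((r − q)·T), (r − q) = 0.0705 − 0.0231 = 0.0474
F = 36246.7 · e^(0.0474 × 10/12) = 36246.7 × 1.04029050 = 37707.0977
Value of long forward = (F − K)·e^(−rT) = (37707.0977 − 42229.5) · e^(−0.0705·10/12)
= -4522.4023 × 0.94294248 = -4264.37
Short position value = −(long value) = 4264.37

4264.37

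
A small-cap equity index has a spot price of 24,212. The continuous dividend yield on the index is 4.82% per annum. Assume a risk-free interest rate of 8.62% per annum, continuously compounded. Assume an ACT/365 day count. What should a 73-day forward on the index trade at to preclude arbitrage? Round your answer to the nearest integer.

24,397

F = S·e^((r − q)T) = 24212 · e^((0.0862 − 0.0482) × 73/365)
= 24212 · e^0.007600 = 24212 × 1.007629
F = 24,397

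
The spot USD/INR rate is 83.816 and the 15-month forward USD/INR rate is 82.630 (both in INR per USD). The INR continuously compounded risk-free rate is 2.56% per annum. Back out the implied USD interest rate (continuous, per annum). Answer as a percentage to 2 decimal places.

3.70%

F = S·e^((r_INR − r_USD)T) ⇒ r_USD = r_INR − ln(F/S)/T
ln(82.630/83.816) = -0.014251; /(15/12) = -0.011401
r_USD = 0.0256 + 0.011401 = 0.037001
r_USD = 3.70%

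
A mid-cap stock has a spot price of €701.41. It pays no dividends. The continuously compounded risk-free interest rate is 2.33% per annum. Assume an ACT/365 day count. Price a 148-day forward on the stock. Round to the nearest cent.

F = S·e^(rT) = 701.41 · e^(0.0233 × 148/365)
= 701.41 · e^0.009448 = 701.41 × 1.009493
F = €708.07

€708.07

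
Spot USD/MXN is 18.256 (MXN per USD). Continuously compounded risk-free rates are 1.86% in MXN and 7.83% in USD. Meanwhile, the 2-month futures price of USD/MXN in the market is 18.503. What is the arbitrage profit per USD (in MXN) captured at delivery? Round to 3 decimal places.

Fair futures: F* = S·e^(carry·T), with carry = (r_MXN − r_USD) = 0.0186 − 0.0783 = -0.0597
F* = 18.256 · e^(-0.0597 × 2/12) = 18.256 · e^-0.009950 = 18.256 × 0.990099 = 18.0752
Market 18.503 > fair 18.0752: forward overpriced → cash-and-carry (buy spot, short the forward).
At maturity, profit = |F_mkt − F*| = |18.503 − 18.0752| = 0.428 per USD (in MXN)

0.428 per USD (in MXN)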